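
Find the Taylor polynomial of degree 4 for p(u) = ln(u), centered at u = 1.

Apply the Taylor formula c_k = f^(k)(a)/k!.

-(u - 1)^4/4 + (u - 1)^3/3 - (u - 1)^2/2 + (u - 1)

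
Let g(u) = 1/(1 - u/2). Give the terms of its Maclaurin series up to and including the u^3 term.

u^3/8 + u^2/4 + u/2 + 1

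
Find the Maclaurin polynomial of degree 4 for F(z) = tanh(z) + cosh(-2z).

2*z^4/3 - z^3/3 + 2*z^2 + z + 1

Combine the two series term by term.
F(0) = 1
F′(0) = 1
F′′(0) = 4
F′′′(0) = -2
F^(4)(0) = 16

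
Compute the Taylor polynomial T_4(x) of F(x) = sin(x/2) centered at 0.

-x^3/48 + x/2

[x^0] = 0;  [x^1] = 1/2;  [x^2] = 0;  [x^3] = -1/48;  [x^4] = 0.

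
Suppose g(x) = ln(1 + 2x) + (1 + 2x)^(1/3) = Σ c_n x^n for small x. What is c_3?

Combine the two series term by term.
[x^0] = 1;  [x^1] = 8/3;  [x^2] = -22/9;  [x^3] = 256/81.

256/81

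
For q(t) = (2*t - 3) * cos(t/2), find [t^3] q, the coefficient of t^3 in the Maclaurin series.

Distribute the polynomial across the series and collect like powers.
So c_3 = q′′′(0)/3! = -1/4.

-1/4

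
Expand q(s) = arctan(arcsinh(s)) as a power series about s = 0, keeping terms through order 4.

Let u equal the inner series; expand the outer function in u and truncate.
q(0) = 0
q′(0) = 1
q′′(0) = 0
q′′′(0) = -3
q^(4)(0) = 0

-s^3/2 + s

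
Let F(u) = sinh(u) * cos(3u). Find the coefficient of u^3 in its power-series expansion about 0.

Take the Cauchy product of the two expansions.
[u^0] = 0;  [u^1] = 1;  [u^2] = 0;  [u^3] = -13/3.

-13/3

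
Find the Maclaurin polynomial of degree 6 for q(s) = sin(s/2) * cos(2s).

1441*s^5/3840 - 49*s^3/48 + s/2

Take the Cauchy product of the two expansions.
[s^0] = 0;  [s^1] = 1/2;  [s^2] = 0;  [s^3] = -49/48;  [s^4] = 0;  [s^5] = 1441/3840;  [s^6] = 0.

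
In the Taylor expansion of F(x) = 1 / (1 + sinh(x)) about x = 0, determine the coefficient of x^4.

Write 1/(1+u) = 1 - u + u^2 - u^3 + ... and substitute the series for u.
So c_4 = F^(4)(0)/4! = 4/3.

4/3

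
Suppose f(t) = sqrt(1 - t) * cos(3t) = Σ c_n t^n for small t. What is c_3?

35/16

Multiply the two series term by term and collect like powers.
f(0) = 1
f′(0) = -1/2
f′′(0) = -37/4
f′′′(0) = 105/8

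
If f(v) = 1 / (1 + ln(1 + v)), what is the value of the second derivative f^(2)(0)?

3

Expand as Σ (-1)^k u^k with u equal to the inner function's series.
From the series, [v^2] f = 3/2; multiply by 2! = 2 to get 3.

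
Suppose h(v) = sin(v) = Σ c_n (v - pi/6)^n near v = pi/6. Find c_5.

Apply the Taylor formula c_k = f^(k)(a)/k!.
[(v - pi/6)^0] = 1/2;  [(v - pi/6)^1] = sqrt(3)/2;  [(v - pi/6)^2] = -1/4;  [(v - pi/6)^3] = -sqrt(3)/12;  [(v - pi/6)^4] = 1/48;  [(v - pi/6)^5] = sqrt(3)/240.
So c_5 = h^(5)(pi/6)/5! = sqrt(3)/240.

sqrt(3)/240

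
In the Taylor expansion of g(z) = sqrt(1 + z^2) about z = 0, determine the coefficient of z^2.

g(0) = 1
g′(0) = 0
g′′(0) = 1
Then c_k = g^(k)(0)/k! gives each Taylor coefficient.

1/2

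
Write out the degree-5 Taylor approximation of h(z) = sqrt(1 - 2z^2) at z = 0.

Apply the Taylor formula c_k = f^(k)(a)/k!.

-z^4/2 - z^2 + 1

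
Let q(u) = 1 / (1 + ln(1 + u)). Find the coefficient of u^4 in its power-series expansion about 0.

11/3

Use the geometric series for the reciprocal, then substitute.
q(0) = 1
q′(0) = -1
q′′(0) = 3
q′′′(0) = -14
q^(4)(0) = 88
The Taylor polynomial is Σ q^(k)(0)/k! · u^k.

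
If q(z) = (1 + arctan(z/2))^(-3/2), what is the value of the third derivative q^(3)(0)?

-81/64

Plug the Maclaurin series of the inner function into that of the outer and collect terms.
The coefficient of z^3 in the expansion is -27/128, so q′′′(0) = 3! * (-27/128) = -81/64.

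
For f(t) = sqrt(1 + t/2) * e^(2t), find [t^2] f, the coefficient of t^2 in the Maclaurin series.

Take the Cauchy product of the two expansions.
f(0) = 1
f′(0) = 9/4
f′′(0) = 79/16
Dividing each by k! gives the coefficients c_0, ..., c_2.

79/32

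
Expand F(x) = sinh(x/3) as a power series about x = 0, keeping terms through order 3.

Apply the Taylor formula c_k = f^(k)(a)/k!.

x^3/162 + x/3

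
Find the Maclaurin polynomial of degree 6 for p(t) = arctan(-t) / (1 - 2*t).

Expand 1/(denominator) as a geometric series and multiply by the numerator's series.
p(0) = 0
p′(0) = -1
p′′(0) = -4
p′′′(0) = -22
p^(4)(0) = -176
p^(5)(0) = -1784
p^(6)(0) = -21408

-446*t^6/15 - 223*t^5/15 - 22*t^4/3 - 11*t^3/3 - 2*t^2 - t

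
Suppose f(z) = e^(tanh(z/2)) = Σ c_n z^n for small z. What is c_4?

Substitute the inner expansion into the outer series and collect powers.
f(0) = 1
f′(0) = 1/2
f′′(0) = 1/4
f′′′(0) = -1/8
f^(4)(0) = -7/16

-7/384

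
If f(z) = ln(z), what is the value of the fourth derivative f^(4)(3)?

Differentiate repeatedly and evaluate at the center.
The coefficient of (z - 3)^4 in the expansion is -1/324, so f^(4)(3) = 4! * (-1/324) = -2/27.

-2/27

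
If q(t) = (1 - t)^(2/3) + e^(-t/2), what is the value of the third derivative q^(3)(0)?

-91/216

Add the two expansions coefficient-wise.
The coefficient of t^3 in the expansion is -91/1296, so q′′′(0) = 3! * (-91/1296) = -91/216.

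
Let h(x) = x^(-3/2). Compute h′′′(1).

The coefficient of (x - 1)^3 in the expansion is -35/16, so h′′′(1) = 3! * (-35/16) = -105/8.

-105/8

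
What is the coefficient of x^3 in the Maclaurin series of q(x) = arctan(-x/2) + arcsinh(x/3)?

23/648

Combine the two series term by term.
[x^0] = 0;  [x^1] = -1/6;  [x^2] = 0;  [x^3] = 23/648.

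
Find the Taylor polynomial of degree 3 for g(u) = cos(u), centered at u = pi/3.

Differentiate repeatedly and evaluate at the center.
g(pi/3) = 1/2
g′(pi/3) = -sqrt(3)/2
g′′(pi/3) = -1/2
g′′′(pi/3) = sqrt(3)/2
Dividing each by k! gives the coefficients c_0, ..., c_3.

sqrt(3)*(u - pi/3)^3/12 - (u - pi/3)^2/4 - sqrt(3)*(u - pi/3)/2 + 1/2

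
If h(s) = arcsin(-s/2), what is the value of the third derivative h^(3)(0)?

-1/8

Apply the Taylor formula c_k = f^(k)(a)/k!.
The coefficient of s^3 in the expansion is -1/48, so h′′′(0) = 3! * (-1/48) = -1/8.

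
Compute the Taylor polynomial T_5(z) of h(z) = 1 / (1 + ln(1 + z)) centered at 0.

Use the geometric series for the reciprocal, then substitute.
h(0) = 1
h′(0) = -1
h′′(0) = 3
h′′′(0) = -14
h^(4)(0) = 88
h^(5)(0) = -694
Dividing each by k! gives the coefficients c_0, ..., c_5.

-347*z^5/60 + 11*z^4/3 - 7*z^3/3 + 3*z^2/2 - z + 1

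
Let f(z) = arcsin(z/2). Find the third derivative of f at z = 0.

1/8

The coefficient of z^3 in the expansion is 1/48, so f′′′(0) = 3! * (1/48) = 1/8.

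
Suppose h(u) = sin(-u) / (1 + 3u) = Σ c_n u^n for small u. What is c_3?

Multiply the two series term by term and collect like powers.
h(0) = 0
h′(0) = -1
h′′(0) = 6
h′′′(0) = -53

-53/6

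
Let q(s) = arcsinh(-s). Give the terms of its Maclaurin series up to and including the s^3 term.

q(0) = 0
q′(0) = -1
q′′(0) = 0
q′′′(0) = 1

s^3/6 - s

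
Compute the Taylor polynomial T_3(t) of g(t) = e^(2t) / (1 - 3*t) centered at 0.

Expand 1/(denominator) as a geometric series and multiply by the numerator's series.
g(0) = 1
g′(0) = 5
g′′(0) = 34
g′′′(0) = 314
The Taylor polynomial is Σ g^(k)(0)/k! · t^k.

157*t^3/3 + 17*t^2 + 5*t + 1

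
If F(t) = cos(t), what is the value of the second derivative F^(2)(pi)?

From the series, [(t - pi)^2] F = 1/2; multiply by 2! = 2 to get 1.

1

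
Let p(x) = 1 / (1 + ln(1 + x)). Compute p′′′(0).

Expand as Σ (-1)^k u^k with u equal to the inner function's series.
The coefficient of x^3 in the expansion is -7/3, so p′′′(0) = 3! * (-7/3) = -14.

-14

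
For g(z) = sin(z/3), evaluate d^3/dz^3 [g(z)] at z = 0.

-1/27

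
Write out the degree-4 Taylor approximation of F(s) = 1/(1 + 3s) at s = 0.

F(0) = 1
F′(0) = -3
F′′(0) = 18
F′′′(0) = -162
F^(4)(0) = 1944

81*s^4 - 27*s^3 + 9*s^2 - 3*s + 1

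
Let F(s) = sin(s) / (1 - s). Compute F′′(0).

2

Expand each factor separately, then convolve coefficients.
The coefficient of s^2 in the expansion is 1, so F′′(0) = 2! * (1) = 2.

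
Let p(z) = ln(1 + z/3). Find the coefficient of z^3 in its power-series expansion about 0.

1/81

[z^0] = 0;  [z^1] = 1/3;  [z^2] = -1/18;  [z^3] = 1/81.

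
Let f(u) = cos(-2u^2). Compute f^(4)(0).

-48

The coefficient of u^4 in the expansion is -2, so f^(4)(0) = 4! * (-2) = -48.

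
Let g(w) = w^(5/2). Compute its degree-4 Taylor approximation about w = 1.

-5*(w - 1)^4/128 + 5*(w - 1)^3/16 + 15*(w - 1)^2/8 + 5*(w - 1)/2 + 1

Compute the successive derivatives at the expansion point and divide by k!.
[(w - 1)^0] = 1;  [(w - 1)^1] = 5/2;  [(w - 1)^2] = 15/8;  [(w - 1)^3] = 5/16;  [(w - 1)^4] = -5/128.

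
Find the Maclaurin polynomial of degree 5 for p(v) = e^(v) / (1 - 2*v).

6331*v^5/120 + 211*v^4/8 + 79*v^3/6 + 13*v^2/2 + 3*v + 1

Multiply the numerator's expansion by the denominator's geometric series.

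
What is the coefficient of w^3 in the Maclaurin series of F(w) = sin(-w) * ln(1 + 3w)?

Take the Cauchy product of the two expansions.
F(0) = 0
F′(0) = 0
F′′(0) = -6
F′′′(0) = 27
Then c_k = F^(k)(0)/k! gives each Taylor coefficient.

9/2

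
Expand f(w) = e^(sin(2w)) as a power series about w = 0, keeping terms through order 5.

Plug the Maclaurin series of the inner function into that of the outer and collect terms.
f(0) = 1
f′(0) = 2
f′′(0) = 4
f′′′(0) = 0
f^(4)(0) = -48
f^(5)(0) = -256
Then c_k = f^(k)(0)/k! gives each Taylor coefficient.

-32*w^5/15 - 2*w^4 + 2*w^2 + 2*w + 1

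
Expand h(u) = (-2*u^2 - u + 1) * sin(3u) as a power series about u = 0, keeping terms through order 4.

9*u^4/2 - 21*u^3/2 - 3*u^2 + 3*u

Distribute the polynomial across the series and collect like powers.
h(0) = 0
h′(0) = 3
h′′(0) = -6
h′′′(0) = -63
h^(4)(0) = 108
Then c_k = h^(k)(0)/k! gives each Taylor coefficient.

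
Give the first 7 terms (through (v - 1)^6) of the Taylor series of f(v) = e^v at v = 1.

f(1) = e
f′(1) = e
f′′(1) = e
f′′′(1) = e
f^(4)(1) = e
f^(5)(1) = e
f^(6)(1) = e

e*(v - 1)^6/720 + e*(v - 1)^5/120 + e*(v - 1)^4/24 + e*(v - 1)^3/6 + e*(v - 1)^2/2 + e*(v - 1) + e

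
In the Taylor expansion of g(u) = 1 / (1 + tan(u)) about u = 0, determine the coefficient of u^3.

-4/3

Use the geometric series for the reciprocal, then substitute.
g(0) = 1
g′(0) = -1
g′′(0) = 2
g′′′(0) = -8
The Taylor polynomial is Σ g^(k)(0)/k! · u^k.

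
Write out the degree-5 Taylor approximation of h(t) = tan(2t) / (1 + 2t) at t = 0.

704*t^5/15 - 64*t^4/3 + 32*t^3/3 - 4*t^2 + 2*t

Write out both Maclaurin series and multiply, keeping only the needed powers.
h(0) = 0
h′(0) = 2
h′′(0) = -8
h′′′(0) = 64
h^(4)(0) = -512
h^(5)(0) = 5632
Then c_k = h^(k)(0)/k! gives each Taylor coefficient.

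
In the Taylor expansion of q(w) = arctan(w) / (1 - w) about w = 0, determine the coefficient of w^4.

Expand 1/(denominator) as a geometric series and multiply by the numerator's series.
q(0) = 0
q′(0) = 1
q′′(0) = 2
q′′′(0) = 4
q^(4)(0) = 16
So c_4 = q^(4)(0)/4! = 2/3.

2/3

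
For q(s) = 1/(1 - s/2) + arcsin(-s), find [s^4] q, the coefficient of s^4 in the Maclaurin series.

1/16

Add the two expansions coefficient-wise.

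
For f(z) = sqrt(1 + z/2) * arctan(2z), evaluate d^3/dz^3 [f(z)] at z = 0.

-131/8

Expand each factor separately, then convolve coefficients.
The coefficient of z^3 in the expansion is -131/48, so f′′′(0) = 3! * (-131/48) = -131/8.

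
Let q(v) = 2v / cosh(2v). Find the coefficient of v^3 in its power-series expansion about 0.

Write the quotient as an unknown series and match coefficients against numerator = denominator · series.
q(0) = 0
q′(0) = 2
q′′(0) = 0
q′′′(0) = -24

-4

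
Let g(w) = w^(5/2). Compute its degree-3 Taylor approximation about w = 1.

[(w - 1)^0] = 1;  [(w - 1)^1] = 5/2;  [(w - 1)^2] = 15/8;  [(w - 1)^3] = 5/16.

5*(w - 1)^3/16 + 15*(w - 1)^2/8 + 5*(w - 1)/2 + 1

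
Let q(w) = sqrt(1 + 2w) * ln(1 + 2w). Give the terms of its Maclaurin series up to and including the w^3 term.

Expand each factor separately, then convolve coefficients.
q(0) = 0
q′(0) = 2
q′′(0) = 0
q′′′(0) = -2
The Taylor polynomial is Σ q^(k)(0)/k! · w^k.

-w^3/3 + 2*w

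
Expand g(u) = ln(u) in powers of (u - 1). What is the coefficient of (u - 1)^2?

-1/2

g(1) = 0
g′(1) = 1
g′′(1) = -1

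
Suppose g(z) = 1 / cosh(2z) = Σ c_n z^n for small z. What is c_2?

Divide the numerator series by the denominator series (power-series long division).
[z^0] = 1;  [z^1] = 0;  [z^2] = -2.
So c_2 = g′′(0)/2! = -2.

-2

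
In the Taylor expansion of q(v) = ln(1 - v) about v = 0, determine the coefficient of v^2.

-1/2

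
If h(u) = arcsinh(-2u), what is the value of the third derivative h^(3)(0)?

8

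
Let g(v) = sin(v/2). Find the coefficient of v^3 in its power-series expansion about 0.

Use the known series and substitute for the argument.
So c_3 = g′′′(0)/3! = -1/48.

-1/48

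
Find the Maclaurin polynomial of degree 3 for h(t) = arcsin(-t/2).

-t^3/48 - t/2

Differentiate repeatedly and evaluate at the center.
[t^0] = 0;  [t^1] = -1/2;  [t^2] = 0;  [t^3] = -1/48.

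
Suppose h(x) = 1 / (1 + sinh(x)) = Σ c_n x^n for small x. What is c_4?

Expand as Σ (-1)^k u^k with u equal to the inner function's series.
h(0) = 1
h′(0) = -1
h′′(0) = 2
h′′′(0) = -7
h^(4)(0) = 32

4/3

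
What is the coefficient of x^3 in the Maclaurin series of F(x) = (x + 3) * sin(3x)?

Multiply each power in the prefactor through the base expansion.
[x^0] = 0;  [x^1] = 9;  [x^2] = 3;  [x^3] = -27/2.

-27/2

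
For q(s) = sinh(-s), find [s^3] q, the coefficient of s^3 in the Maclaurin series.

q(0) = 0
q′(0) = -1
q′′(0) = 0
q′′′(0) = -1
Then c_k = q^(k)(0)/k! gives each Taylor coefficient.

-1/6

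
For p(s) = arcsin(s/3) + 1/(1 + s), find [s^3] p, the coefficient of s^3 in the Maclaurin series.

Combine the two series term by term.
p(0) = 1
p′(0) = -2/3
p′′(0) = 2
p′′′(0) = -161/27

-161/162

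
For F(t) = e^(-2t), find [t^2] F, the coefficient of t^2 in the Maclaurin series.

2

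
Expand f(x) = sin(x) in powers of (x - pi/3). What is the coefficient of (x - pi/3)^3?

-1/12

f(pi/3) = sqrt(3)/2
f′(pi/3) = 1/2
f′′(pi/3) = -sqrt(3)/2
f′′′(pi/3) = -1/2
Dividing each by k! gives the coefficients c_0, ..., c_3.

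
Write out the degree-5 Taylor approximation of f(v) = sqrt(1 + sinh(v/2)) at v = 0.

Let u equal the inner series; expand the outer function in u and truncate.

241*v^5/122880 - 31*v^4/6144 + 7*v^3/384 - v^2/32 + v/4 + 1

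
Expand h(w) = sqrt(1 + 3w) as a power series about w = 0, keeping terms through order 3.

27*w^3/16 - 9*w^2/8 + 3*w/2 + 1

Apply the Taylor formula c_k = f^(k)(a)/k!.
h(0) = 1
h′(0) = 3/2
h′′(0) = -9/4
h′′′(0) = 81/8
Then c_k = h^(k)(0)/k! gives each Taylor coefficient.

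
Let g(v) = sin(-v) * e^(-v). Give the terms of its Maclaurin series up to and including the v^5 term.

Write out both Maclaurin series and multiply, keeping only the needed powers.
g(0) = 0
g′(0) = -1
g′′(0) = 2
g′′′(0) = -2
g^(4)(0) = 0
g^(5)(0) = 4
Dividing each by k! gives the coefficients c_0, ..., c_5.

v^5/30 - v^3/3 + v^2 - v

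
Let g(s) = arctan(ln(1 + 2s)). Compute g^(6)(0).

Let u equal the inner series; expand the outer function in u and truncate.
The coefficient of s^6 in the expansion is -8/3, so g^(6)(0) = 6! * (-8/3) = -1920.

-1920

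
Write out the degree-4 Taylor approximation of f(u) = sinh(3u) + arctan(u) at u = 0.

25*u^3/6 + 4*u

Add the two expansions coefficient-wise.
f(0) = 0
f′(0) = 4
f′′(0) = 0
f′′′(0) = 25
f^(4)(0) = 0
Dividing each by k! gives the coefficients c_0, ..., c_4.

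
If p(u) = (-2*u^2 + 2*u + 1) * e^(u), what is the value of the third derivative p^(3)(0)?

Shift and add copies of the series according to the polynomial's terms.
From the series, [u^3] p = -5/6; multiply by 3! = 6 to get -5.

-5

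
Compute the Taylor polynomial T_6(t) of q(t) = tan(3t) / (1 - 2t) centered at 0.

1944*2^(18/175)*3^(3/35)*5^(12/25)*7^(159/175)*t^6/125 + 582*t^5/5 + 42*t^4 + 21*t^3 + 6*t^2 + 3*t

Multiply the two series term by term and collect like powers.
[t^0] = 0;  [t^1] = 3;  [t^2] = 6;  [t^3] = 21;  [t^4] = 42;  [t^5] = 582/5;  [t^6] = 1944*2^(18/175)*3^(3/35)*5^(12/25)*7^(159/175)/125.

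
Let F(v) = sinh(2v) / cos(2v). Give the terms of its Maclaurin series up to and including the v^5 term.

48*v^5/5 + 16*v^3/3 + 2*v

Invert the denominator's series and multiply.
[v^0] = 0;  [v^1] = 2;  [v^2] = 0;  [v^3] = 16/3;  [v^4] = 0;  [v^5] = 48/5.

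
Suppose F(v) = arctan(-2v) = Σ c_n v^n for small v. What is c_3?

8/3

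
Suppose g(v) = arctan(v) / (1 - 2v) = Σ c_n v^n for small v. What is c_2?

2

Write out both Maclaurin series and multiply, keeping only the needed powers.
[v^0] = 0;  [v^1] = 1;  [v^2] = 2.
So c_2 = g′′(0)/2! = 2.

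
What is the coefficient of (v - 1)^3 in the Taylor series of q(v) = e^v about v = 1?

Compute the successive derivatives at the expansion point and divide by k!.

e/6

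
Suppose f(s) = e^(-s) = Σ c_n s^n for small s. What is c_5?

f(0) = 1
f′(0) = -1
f′′(0) = 1
f′′′(0) = -1
f^(4)(0) = 1
f^(5)(0) = -1
Then c_k = f^(k)(0)/k! gives each Taylor coefficient.

-1/120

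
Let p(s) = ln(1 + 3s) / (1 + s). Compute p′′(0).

-15

Expand each factor separately, then convolve coefficients.
From the series, [s^2] p = -15/2; multiply by 2! = 2 to get -15.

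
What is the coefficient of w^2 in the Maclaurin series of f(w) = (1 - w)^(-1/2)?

3/8

f(0) = 1
f′(0) = 1/2
f′′(0) = 3/4
The Taylor polynomial is Σ f^(k)(0)/k! · w^k.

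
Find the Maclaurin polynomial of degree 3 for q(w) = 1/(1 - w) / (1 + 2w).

-5*w^3 + 3*w^2 - w + 1

Take the Cauchy product of the two expansions.
[w^0] = 1;  [w^1] = -1;  [w^2] = 3;  [w^3] = -5.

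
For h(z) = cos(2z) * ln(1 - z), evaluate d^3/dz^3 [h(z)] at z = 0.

10

Multiply the two series term by term and collect like powers.
The coefficient of z^3 in the expansion is 5/3, so h′′′(0) = 3! * (5/3) = 10.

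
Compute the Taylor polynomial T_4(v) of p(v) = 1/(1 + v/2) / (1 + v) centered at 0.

31*v^4/16 - 15*v^3/8 + 7*v^2/4 - 3*v/2 + 1

Multiply the two series term by term and collect like powers.
p(0) = 1
p′(0) = -3/2
p′′(0) = 7/2
p′′′(0) = -45/4
p^(4)(0) = 93/2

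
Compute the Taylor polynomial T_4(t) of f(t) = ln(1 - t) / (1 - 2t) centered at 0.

Write out both Maclaurin series and multiply, keeping only the needed powers.
[t^0] = 0;  [t^1] = -1;  [t^2] = -5/2;  [t^3] = -16/3;  [t^4] = -131/12.

-131*t^4/12 - 16*t^3/3 - 5*t^2/2 - t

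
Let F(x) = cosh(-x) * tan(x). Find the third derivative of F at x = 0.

5

Multiply the two series term by term and collect like powers.
From the series, [x^3] F = 5/6; multiply by 3! = 6 to get 5.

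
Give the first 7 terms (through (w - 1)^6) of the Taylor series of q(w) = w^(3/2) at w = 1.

7*(w - 1)^6/1024 - 3*(w - 1)^5/256 + 3*(w - 1)^4/128 - (w - 1)^3/16 + 3*(w - 1)^2/8 + 3*(w - 1)/2 + 1

Apply the Taylor formula c_k = f^(k)(a)/k!.
q(1) = 1
q′(1) = 3/2
q′′(1) = 3/4
q′′′(1) = -3/8
q^(4)(1) = 9/16
q^(5)(1) = -45/32
q^(6)(1) = 315/64
The Taylor polynomial is Σ q^(k)(1)/k! · (w - 1)^k.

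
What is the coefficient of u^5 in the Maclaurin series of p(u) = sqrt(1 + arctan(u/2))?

Let u equal the inner series; expand the outer function in u and truncate.
p(0) = 1
p′(0) = 1/4
p′′(0) = -1/16
p′′′(0) = -5/64
p^(4)(0) = 17/256
p^(5)(0) = 249/1024
So c_5 = p^(5)(0)/5! = 83/40960.

83/40960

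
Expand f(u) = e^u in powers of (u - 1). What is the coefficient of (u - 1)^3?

f(1) = e
f′(1) = e
f′′(1) = e
f′′′(1) = e
So c_3 = f′′′(1)/3! = e/6.

e/6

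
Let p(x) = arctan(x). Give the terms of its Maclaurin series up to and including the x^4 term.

[x^0] = 0;  [x^1] = 1;  [x^2] = 0;  [x^3] = -1/3;  [x^4] = 0.

-x^3/3 + x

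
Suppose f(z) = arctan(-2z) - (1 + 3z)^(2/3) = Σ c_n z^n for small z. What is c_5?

-166/15

Expand each term separately and add.
f(0) = -1
f′(0) = -4
f′′(0) = 2
f′′′(0) = 8
f^(4)(0) = 56
f^(5)(0) = -1328
So c_5 = f^(5)(0)/5! = -166/15.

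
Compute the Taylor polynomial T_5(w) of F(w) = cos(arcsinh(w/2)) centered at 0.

Plug the Maclaurin series of the inner function into that of the outer and collect terms.
F(0) = 1
F′(0) = 0
F′′(0) = -1/4
F′′′(0) = 0
F^(4)(0) = 5/16
F^(5)(0) = 0
The Taylor polynomial is Σ F^(k)(0)/k! · w^k.

5*w^4/384 - w^2/8 + 1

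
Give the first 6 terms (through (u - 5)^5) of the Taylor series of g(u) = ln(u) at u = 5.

[(u - 5)^0] = ln(5);  [(u - 5)^1] = 1/5;  [(u - 5)^2] = -1/50;  [(u - 5)^3] = 1/375;  [(u - 5)^4] = -1/2500;  [(u - 5)^5] = 1/15625.

(u - 5)^5/15625 - (u - 5)^4/2500 + (u - 5)^3/375 - (u - 5)^2/50 + (u - 5)/5 + ln(5)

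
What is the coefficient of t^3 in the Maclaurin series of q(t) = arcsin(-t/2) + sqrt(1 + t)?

1/24

Add the two expansions coefficient-wise.
So c_3 = q′′′(0)/3! = 1/24.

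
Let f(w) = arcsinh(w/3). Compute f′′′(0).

The coefficient of w^3 in the expansion is -1/162, so f′′′(0) = 3! * (-1/162) = -1/27.

-1/27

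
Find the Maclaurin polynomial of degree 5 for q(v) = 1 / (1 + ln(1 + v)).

Write 1/(1+u) = 1 - u + u^2 - u^3 + ... and substitute the series for u.
q(0) = 1
q′(0) = -1
q′′(0) = 3
q′′′(0) = -14
q^(4)(0) = 88
q^(5)(0) = -694
Dividing each by k! gives the coefficients c_0, ..., c_5.

-347*v^5/60 + 11*v^4/3 - 7*v^3/3 + 3*v^2/2 - v + 1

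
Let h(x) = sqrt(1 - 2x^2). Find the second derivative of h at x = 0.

-2

From the series, [x^2] h = -1; multiply by 2! = 2 to get -2.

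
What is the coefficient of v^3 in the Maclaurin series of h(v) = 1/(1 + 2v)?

-8

Use the known series and substitute for the argument.
h(0) = 1
h′(0) = -2
h′′(0) = 8
h′′′(0) = -48
So c_3 = h′′′(0)/3! = -8.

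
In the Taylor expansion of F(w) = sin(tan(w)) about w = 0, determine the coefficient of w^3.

1/6

Plug the Maclaurin series of the inner function into that of the outer and collect terms.
F(0) = 0
F′(0) = 1
F′′(0) = 0
F′′′(0) = 1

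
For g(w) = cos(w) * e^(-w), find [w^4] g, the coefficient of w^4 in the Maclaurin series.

-1/6

Expand each factor separately, then convolve coefficients.
g(0) = 1
g′(0) = -1
g′′(0) = 0
g′′′(0) = 2
g^(4)(0) = -4
The Taylor polynomial is Σ g^(k)(0)/k! · w^k.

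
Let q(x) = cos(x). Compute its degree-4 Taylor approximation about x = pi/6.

sqrt(3)*(x - pi/6)^4/48 + (x - pi/6)^3/12 - sqrt(3)*(x - pi/6)^2/4 - (x - pi/6)/2 + sqrt(3)/2

Apply the Taylor formula c_k = f^(k)(a)/k!.
q(pi/6) = sqrt(3)/2
q′(pi/6) = -1/2
q′′(pi/6) = -sqrt(3)/2
q′′′(pi/6) = 1/2
q^(4)(pi/6) = sqrt(3)/2
The Taylor polynomial is Σ q^(k)(pi/6)/k! · (x - pi/6)^k.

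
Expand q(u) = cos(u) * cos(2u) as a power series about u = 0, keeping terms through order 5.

41*u^4/24 - 5*u^2/2 + 1

Expand each factor separately, then convolve coefficients.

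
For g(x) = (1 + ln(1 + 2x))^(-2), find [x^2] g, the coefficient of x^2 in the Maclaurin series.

16

Let u equal the inner series; expand the outer function in u and truncate.
[x^0] = 1;  [x^1] = -4;  [x^2] = 16.
So c_2 = g′′(0)/2! = 16.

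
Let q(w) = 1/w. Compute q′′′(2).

Differentiate repeatedly and evaluate at the center.
The coefficient of (w - 2)^3 in the expansion is -1/16, so q′′′(2) = 3! * (-1/16) = -3/8.

-3/8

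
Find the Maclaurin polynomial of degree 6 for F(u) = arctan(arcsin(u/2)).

13*u^5/3840 - u^3/48 + u/2

Let u equal the inner series; expand the outer function in u and truncate.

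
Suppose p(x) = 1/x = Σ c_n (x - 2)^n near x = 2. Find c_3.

-1/16

p(2) = 1/2
p′(2) = -1/4
p′′(2) = 1/4
p′′′(2) = -3/8
The Taylor polynomial is Σ p^(k)(2)/k! · (x - 2)^k.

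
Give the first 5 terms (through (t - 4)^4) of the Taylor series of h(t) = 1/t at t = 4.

(t - 4)^4/1024 - (t - 4)^3/256 + (t - 4)^2/64 - (t - 4)/16 + 1/4

h(4) = 1/4
h′(4) = -1/16
h′′(4) = 1/32
h′′′(4) = -3/128
h^(4)(4) = 3/128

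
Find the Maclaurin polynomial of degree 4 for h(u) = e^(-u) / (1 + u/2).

Take the Cauchy product of the two expansions.
[u^0] = 1;  [u^1] = -3/2;  [u^2] = 5/4;  [u^3] = -19/24;  [u^4] = 7/16.

7*u^4/16 - 19*u^3/24 + 5*u^2/4 - 3*u/2 + 1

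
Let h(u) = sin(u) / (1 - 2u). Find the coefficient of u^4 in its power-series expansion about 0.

Expand each factor separately, then convolve coefficients.
h(0) = 0
h′(0) = 1
h′′(0) = 4
h′′′(0) = 23
h^(4)(0) = 184
So c_4 = h^(4)(0)/4! = 23/3.

23/3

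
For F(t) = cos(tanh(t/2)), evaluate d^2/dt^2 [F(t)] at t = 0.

-1/4

Compose series: expand the inner function first, then feed it into the outer expansion.
The coefficient of t^2 in the expansion is -1/8, so F′′(0) = 2! * (-1/8) = -1/4.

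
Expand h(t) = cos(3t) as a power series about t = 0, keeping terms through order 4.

27*t^4/8 - 9*t^2/2 + 1

h(0) = 1
h′(0) = 0
h′′(0) = -9
h′′′(0) = 0
h^(4)(0) = 81
Then c_k = h^(k)(0)/k! gives each Taylor coefficient.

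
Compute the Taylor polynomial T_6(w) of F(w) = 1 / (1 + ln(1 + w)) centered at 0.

Expand as Σ (-1)^k u^k with u equal to the inner function's series.
[w^0] = 1;  [w^1] = -1;  [w^2] = 3/2;  [w^3] = -7/3;  [w^4] = 11/3;  [w^5] = -347/60;  [w^6] = 3289/360.

3289*w^6/360 - 347*w^5/60 + 11*w^4/3 - 7*w^3/3 + 3*w^2/2 - w + 1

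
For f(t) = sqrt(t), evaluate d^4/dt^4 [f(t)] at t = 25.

Compute the successive derivatives at the expansion point and divide by k!.
The coefficient of (t - 25)^4 in the expansion is -1/2000000, so f^(4)(25) = 4! * (-1/2000000) = -3/250000.

-3/250000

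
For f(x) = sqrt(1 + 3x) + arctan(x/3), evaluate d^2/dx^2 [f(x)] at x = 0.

Expand each term separately and add.
The coefficient of x^2 in the expansion is -9/8, so f′′(0) = 2! * (-9/8) = -9/4.

-9/4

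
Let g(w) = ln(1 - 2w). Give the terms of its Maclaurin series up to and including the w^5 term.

-32*w^5/5 - 4*w^4 - 8*w^3/3 - 2*w^2 - 2*w

Differentiate repeatedly and evaluate at the center.
[w^0] = 0;  [w^1] = -2;  [w^2] = -2;  [w^3] = -8/3;  [w^4] = -4;  [w^5] = -32/5.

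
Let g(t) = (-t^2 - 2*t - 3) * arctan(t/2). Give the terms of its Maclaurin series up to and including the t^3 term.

Distribute the polynomial across the series and collect like powers.
g(0) = 0
g′(0) = -3/2
g′′(0) = -2
g′′′(0) = -9/4
The Taylor polynomial is Σ g^(k)(0)/k! · t^k.

-3*t^3/8 - t^2 - 3*t/2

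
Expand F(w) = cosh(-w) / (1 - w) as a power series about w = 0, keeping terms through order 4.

37*w^4/24 + 3*w^3/2 + 3*w^2/2 + w + 1

Multiply the two series term by term and collect like powers.
F(0) = 1
F′(0) = 1
F′′(0) = 3
F′′′(0) = 9
F^(4)(0) = 37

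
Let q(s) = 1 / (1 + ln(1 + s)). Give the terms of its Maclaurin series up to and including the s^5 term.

Expand as Σ (-1)^k u^k with u equal to the inner function's series.
q(0) = 1
q′(0) = -1
q′′(0) = 3
q′′′(0) = -14
q^(4)(0) = 88
q^(5)(0) = -694
Then c_k = q^(k)(0)/k! gives each Taylor coefficient.

-347*s^5/60 + 11*s^4/3 - 7*s^3/3 + 3*s^2/2 - s + 1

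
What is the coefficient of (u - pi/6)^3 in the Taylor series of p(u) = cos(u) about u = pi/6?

p(pi/6) = sqrt(3)/2
p′(pi/6) = -1/2
p′′(pi/6) = -sqrt(3)/2
p′′′(pi/6) = 1/2
Dividing each by k! gives the coefficients c_0, ..., c_3.

1/12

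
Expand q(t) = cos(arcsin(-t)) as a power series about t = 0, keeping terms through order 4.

Compose series: expand the inner function first, then feed it into the outer expansion.

-t^4/8 - t^2/2 + 1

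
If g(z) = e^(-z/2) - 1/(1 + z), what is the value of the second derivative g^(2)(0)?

-7/4

Expand each term separately and add.
The coefficient of z^2 in the expansion is -7/8, so g′′(0) = 2! * (-7/8) = -7/4.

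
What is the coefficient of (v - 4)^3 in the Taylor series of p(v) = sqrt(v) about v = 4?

1/512

c_3 = p′′′(4)/3! = 1/512.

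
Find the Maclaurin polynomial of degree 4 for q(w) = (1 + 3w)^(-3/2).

q(0) = 1
q′(0) = -9/2
q′′(0) = 135/4
q′′′(0) = -2835/8
q^(4)(0) = 76545/16

25515*w^4/128 - 945*w^3/16 + 135*w^2/8 - 9*w/2 + 1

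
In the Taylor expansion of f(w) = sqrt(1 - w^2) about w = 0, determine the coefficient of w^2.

[w^0] = 1;  [w^1] = 0;  [w^2] = -1/2.

-1/2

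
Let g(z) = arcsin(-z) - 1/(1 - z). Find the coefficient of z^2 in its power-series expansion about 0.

-1

Combine the two series term by term.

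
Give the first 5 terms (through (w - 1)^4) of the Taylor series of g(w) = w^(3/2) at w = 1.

3*(w - 1)^4/128 - (w - 1)^3/16 + 3*(w - 1)^2/8 + 3*(w - 1)/2 + 1

[(w - 1)^0] = 1;  [(w - 1)^1] = 3/2;  [(w - 1)^2] = 3/8;  [(w - 1)^3] = -1/16;  [(w - 1)^4] = 3/128.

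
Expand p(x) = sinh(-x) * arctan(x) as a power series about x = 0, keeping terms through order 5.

x^4/6 - x^2

Take the Cauchy product of the two expansions.
[x^0] = 0;  [x^1] = 0;  [x^2] = -1;  [x^3] = 0;  [x^4] = 1/6;  [x^5] = 0.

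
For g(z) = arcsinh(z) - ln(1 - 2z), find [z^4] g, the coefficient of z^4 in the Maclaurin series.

Add the two expansions coefficient-wise.
g(0) = 0
g′(0) = 3
g′′(0) = 4
g′′′(0) = 15
g^(4)(0) = 96
Then c_k = g^(k)(0)/k! gives each Taylor coefficient.

4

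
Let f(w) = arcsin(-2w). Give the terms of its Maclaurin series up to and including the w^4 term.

Apply the Taylor formula c_k = f^(k)(a)/k!.
[w^0] = 0;  [w^1] = -2;  [w^2] = 0;  [w^3] = -4/3;  [w^4] = 0.

-4*w^3/3 - 2*w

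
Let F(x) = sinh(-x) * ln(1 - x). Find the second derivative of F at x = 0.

Write out both Maclaurin series and multiply, keeping only the needed powers.
The coefficient of x^2 in the expansion is 1, so F′′(0) = 2! * (1) = 2.

2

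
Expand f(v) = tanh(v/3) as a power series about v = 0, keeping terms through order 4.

-v^3/81 + v/3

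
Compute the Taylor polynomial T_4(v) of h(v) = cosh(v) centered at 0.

Use the known series and substitute for the argument.

v^4/24 + v^2/2 + 1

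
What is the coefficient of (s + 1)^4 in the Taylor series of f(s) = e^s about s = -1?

Compute the successive derivatives at the expansion point and divide by k!.

e^(-1)/24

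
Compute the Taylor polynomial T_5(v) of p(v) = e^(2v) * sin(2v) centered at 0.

-16*v^5/15 + 8*v^3/3 + 4*v^2 + 2*v

Take the Cauchy product of the two expansions.
p(0) = 0
p′(0) = 2
p′′(0) = 8
p′′′(0) = 16
p^(4)(0) = 0
p^(5)(0) = -128
Then c_k = p^(k)(0)/k! gives each Taylor coefficient.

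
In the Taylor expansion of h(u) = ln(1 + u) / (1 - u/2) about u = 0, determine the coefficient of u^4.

-1/12

Take the Cauchy product of the two expansions.
h(0) = 0
h′(0) = 1
h′′(0) = 0
h′′′(0) = 2
h^(4)(0) = -2
The Taylor polynomial is Σ h^(k)(0)/k! · u^k.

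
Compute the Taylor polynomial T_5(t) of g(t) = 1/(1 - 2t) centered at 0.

g(0) = 1
g′(0) = 2
g′′(0) = 8
g′′′(0) = 48
g^(4)(0) = 384
g^(5)(0) = 3840
Then c_k = g^(k)(0)/k! gives each Taylor coefficient.

32*t^5 + 16*t^4 + 8*t^3 + 4*t^2 + 2*t + 1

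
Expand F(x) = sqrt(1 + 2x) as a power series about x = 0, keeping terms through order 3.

x^3/2 - x^2/2 + x + 1

F(0) = 1
F′(0) = 1
F′′(0) = -1
F′′′(0) = 3
The Taylor polynomial is Σ F^(k)(0)/k! · x^k.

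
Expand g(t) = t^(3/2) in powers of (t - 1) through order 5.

-3*(t - 1)^5/256 + 3*(t - 1)^4/128 - (t - 1)^3/16 + 3*(t - 1)^2/8 + 3*(t - 1)/2 + 1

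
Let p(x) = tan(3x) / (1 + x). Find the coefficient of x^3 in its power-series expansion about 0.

12

Expand each factor separately, then convolve coefficients.
p(0) = 0
p′(0) = 3
p′′(0) = -6
p′′′(0) = 72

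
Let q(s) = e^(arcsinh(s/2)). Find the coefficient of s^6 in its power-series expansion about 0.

Let u equal the inner series; expand the outer function in u and truncate.

1/1024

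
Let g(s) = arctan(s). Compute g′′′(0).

-2

The coefficient of s^3 in the expansion is -1/3, so g′′′(0) = 3! * (-1/3) = -2.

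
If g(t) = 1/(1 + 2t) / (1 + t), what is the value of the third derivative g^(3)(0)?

-90

Take the Cauchy product of the two expansions.
From the series, [t^3] g = -15; multiply by 3! = 6 to get -90.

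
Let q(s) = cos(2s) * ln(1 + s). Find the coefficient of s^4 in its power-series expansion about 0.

Take the Cauchy product of the two expansions.
[s^0] = 0;  [s^1] = 1;  [s^2] = -1/2;  [s^3] = -5/3;  [s^4] = 3/4.

3/4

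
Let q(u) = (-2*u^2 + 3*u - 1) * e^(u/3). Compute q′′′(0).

-82/27

Multiply each power in the prefactor through the base expansion.
From the series, [u^3] q = -41/81; multiply by 3! = 6 to get -82/27.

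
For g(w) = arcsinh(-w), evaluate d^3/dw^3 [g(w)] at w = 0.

The coefficient of w^3 in the expansion is 1/6, so g′′′(0) = 3! * (1/6) = 1.

1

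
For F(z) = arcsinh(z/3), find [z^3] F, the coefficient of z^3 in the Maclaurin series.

-1/162

Apply the Taylor formula c_k = f^(k)(a)/k!.
F(0) = 0
F′(0) = 1/3
F′′(0) = 0
F′′′(0) = -1/27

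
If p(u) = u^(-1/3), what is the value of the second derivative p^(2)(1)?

4/9

From the series, [(u - 1)^2] p = 2/9; multiply by 2! = 2 to get 4/9.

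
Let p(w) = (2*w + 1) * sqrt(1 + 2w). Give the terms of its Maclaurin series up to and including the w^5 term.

-3*w^5/8 + 3*w^4/8 - w^3/2 + 3*w^2/2 + 3*w + 1

Shift and add copies of the series according to the polynomial's terms.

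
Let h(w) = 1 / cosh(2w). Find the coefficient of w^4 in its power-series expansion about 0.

Write the quotient as an unknown series and match coefficients against numerator = denominator · series.
h(0) = 1
h′(0) = 0
h′′(0) = -4
h′′′(0) = 0
h^(4)(0) = 80
So c_4 = h^(4)(0)/4! = 10/3.

10/3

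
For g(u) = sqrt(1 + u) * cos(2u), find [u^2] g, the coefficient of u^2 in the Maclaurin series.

-17/8

Expand each factor separately, then convolve coefficients.
g(0) = 1
g′(0) = 1/2
g′′(0) = -17/4
So c_2 = g′′(0)/2! = -17/8.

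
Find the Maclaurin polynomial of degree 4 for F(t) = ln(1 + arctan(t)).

t^4/12 - t^2/2 + t

Plug the Maclaurin series of the inner function into that of the outer and collect terms.
F(0) = 0
F′(0) = 1
F′′(0) = -1
F′′′(0) = 0
F^(4)(0) = 2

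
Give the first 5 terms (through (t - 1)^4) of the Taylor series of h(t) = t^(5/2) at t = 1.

Differentiate repeatedly and evaluate at the center.
h(1) = 1
h′(1) = 5/2
h′′(1) = 15/4
h′′′(1) = 15/8
h^(4)(1) = -15/16
The Taylor polynomial is Σ h^(k)(1)/k! · (t - 1)^k.

-5*(t - 1)^4/128 + 5*(t - 1)^3/16 + 15*(t - 1)^2/8 + 5*(t - 1)/2 + 1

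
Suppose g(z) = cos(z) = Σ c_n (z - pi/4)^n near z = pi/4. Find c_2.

-sqrt(2)/4

Apply the Taylor formula c_k = f^(k)(a)/k!.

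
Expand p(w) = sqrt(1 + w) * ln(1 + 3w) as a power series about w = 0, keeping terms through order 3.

Expand each factor separately, then convolve coefficients.
p(0) = 0
p′(0) = 3
p′′(0) = -6
p′′′(0) = 153/4

51*w^3/8 - 3*w^2 + 3*w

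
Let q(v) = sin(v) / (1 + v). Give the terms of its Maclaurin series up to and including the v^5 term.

Expand each factor separately, then convolve coefficients.
q(0) = 0
q′(0) = 1
q′′(0) = -2
q′′′(0) = 5
q^(4)(0) = -20
q^(5)(0) = 101

101*v^5/120 - 5*v^4/6 + 5*v^3/6 - v^2 + v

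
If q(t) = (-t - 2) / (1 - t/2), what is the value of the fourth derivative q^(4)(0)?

Multiply each power in the prefactor through the base expansion.
From the series, [t^4] q = -1/4; multiply by 4! = 24 to get -6.

-6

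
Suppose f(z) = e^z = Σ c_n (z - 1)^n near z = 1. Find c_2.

f(1) = e
f′(1) = e
f′′(1) = e
The Taylor polynomial is Σ f^(k)(1)/k! · (z - 1)^k.

e/2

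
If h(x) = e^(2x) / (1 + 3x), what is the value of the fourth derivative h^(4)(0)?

Take the Cauchy product of the two expansions.
The coefficient of x^4 in the expansion is 125/3, so h^(4)(0) = 4! * (125/3) = 1000.

1000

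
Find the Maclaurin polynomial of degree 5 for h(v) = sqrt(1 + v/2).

7*v^5/8192 - 5*v^4/2048 + v^3/128 - v^2/32 + v/4 + 1

Differentiate repeatedly and evaluate at the center.
[v^0] = 1;  [v^1] = 1/4;  [v^2] = -1/32;  [v^3] = 1/128;  [v^4] = -5/2048;  [v^5] = 7/8192.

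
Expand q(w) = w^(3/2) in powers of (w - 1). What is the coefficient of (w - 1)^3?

-1/16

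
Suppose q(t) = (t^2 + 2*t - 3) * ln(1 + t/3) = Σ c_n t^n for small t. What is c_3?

5/27

Shift and add copies of the series according to the polynomial's terms.
q(0) = 0
q′(0) = -1
q′′(0) = 5/3
q′′′(0) = 10/9
Then c_k = q^(k)(0)/k! gives each Taylor coefficient.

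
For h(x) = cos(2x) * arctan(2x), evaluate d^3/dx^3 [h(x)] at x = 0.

-40

Expand each factor separately, then convolve coefficients.
The coefficient of x^3 in the expansion is -20/3, so h′′′(0) = 3! * (-20/3) = -40.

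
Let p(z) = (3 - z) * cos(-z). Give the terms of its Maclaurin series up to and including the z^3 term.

z^3/2 - 3*z^2/2 - z + 3

Shift and add copies of the series according to the polynomial's terms.
[z^0] = 3;  [z^1] = -1;  [z^2] = -3/2;  [z^3] = 1/2.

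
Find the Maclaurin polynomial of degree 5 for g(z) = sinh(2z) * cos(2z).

-16*z^5/15 - 8*z^3/3 + 2*z

Expand each factor separately, then convolve coefficients.
g(0) = 0
g′(0) = 2
g′′(0) = 0
g′′′(0) = -16
g^(4)(0) = 0
g^(5)(0) = -128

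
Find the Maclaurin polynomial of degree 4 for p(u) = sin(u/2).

[u^0] = 0;  [u^1] = 1/2;  [u^2] = 0;  [u^3] = -1/48;  [u^4] = 0.

-u^3/48 + u/2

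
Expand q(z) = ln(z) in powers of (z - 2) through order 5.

q(2) = ln(2)
q′(2) = 1/2
q′′(2) = -1/4
q′′′(2) = 1/4
q^(4)(2) = -3/8
q^(5)(2) = 3/4

(z - 2)^5/160 - (z - 2)^4/64 + (z - 2)^3/24 - (z - 2)^2/8 + (z - 2)/2 + ln(2)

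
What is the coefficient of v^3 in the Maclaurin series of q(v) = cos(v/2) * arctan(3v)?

Expand each factor separately, then convolve coefficients.
q(0) = 0
q′(0) = 3
q′′(0) = 0
q′′′(0) = -225/4
So c_3 = q′′′(0)/3! = -75/8.

-75/8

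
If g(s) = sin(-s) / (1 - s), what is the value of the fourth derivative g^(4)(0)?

Expand 1/(denominator) as a geometric series and multiply by the numerator's series.
The coefficient of s^4 in the expansion is -5/6, so g^(4)(0) = 4! * (-5/6) = -20.

-20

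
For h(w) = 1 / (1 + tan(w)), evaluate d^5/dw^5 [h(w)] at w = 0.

Expand as Σ (-1)^k u^k with u equal to the inner function's series.
The coefficient of w^5 in the expansion is -32/15, so h^(5)(0) = 5! * (-32/15) = -256.

-256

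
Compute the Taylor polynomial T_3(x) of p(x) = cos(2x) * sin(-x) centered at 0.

13*x^3/6 - x

Multiply the two series term by term and collect like powers.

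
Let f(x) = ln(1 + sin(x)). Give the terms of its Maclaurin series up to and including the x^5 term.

Let u equal the inner series; expand the outer function in u and truncate.

x^5/24 - x^4/12 + x^3/6 - x^2/2 + x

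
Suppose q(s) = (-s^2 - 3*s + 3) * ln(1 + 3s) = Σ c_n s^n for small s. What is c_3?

Multiply each power in the prefactor through the base expansion.
q(0) = 0
q′(0) = 9
q′′(0) = -45
q′′′(0) = 225
The Taylor polynomial is Σ q^(k)(0)/k! · s^k.

75/2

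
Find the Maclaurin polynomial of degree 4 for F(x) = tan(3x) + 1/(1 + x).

x^4 + 8*x^3 + x^2 + 2*x + 1

Combine the two series term by term.
F(0) = 1
F′(0) = 2
F′′(0) = 2
F′′′(0) = 48
F^(4)(0) = 24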